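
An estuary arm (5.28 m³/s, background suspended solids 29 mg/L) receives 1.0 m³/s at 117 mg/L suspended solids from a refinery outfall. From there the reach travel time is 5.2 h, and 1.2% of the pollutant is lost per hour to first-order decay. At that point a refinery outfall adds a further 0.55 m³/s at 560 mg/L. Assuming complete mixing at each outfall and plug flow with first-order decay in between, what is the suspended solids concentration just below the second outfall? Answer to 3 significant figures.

82.2 mg/L

Conservation of mass: C = (5.280·29.00 + 1.000·117.0) / 6.280 = 270.1/6.280 = 43.01 mg/L; combined flow 6.280 m³/s.
1.2%/h lost → k = −ln(1 − 0.012) = 0.01207 h⁻¹.
First-order decay: C = 43.01·exp(−k·t) = 43.01·0.9392 = 40.40 mg/L.
At the second outfall, C = (6.280·40.40 + 0.5500·560.0) / (6.280 + 0.5500) = 82.24 mg/L.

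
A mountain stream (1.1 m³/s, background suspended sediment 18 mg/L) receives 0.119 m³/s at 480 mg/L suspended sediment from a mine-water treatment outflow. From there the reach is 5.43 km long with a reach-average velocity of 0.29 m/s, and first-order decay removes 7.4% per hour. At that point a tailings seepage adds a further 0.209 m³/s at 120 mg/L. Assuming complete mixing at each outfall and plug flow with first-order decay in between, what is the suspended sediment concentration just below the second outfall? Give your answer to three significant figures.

After mixing, C = (1.100·18.00 + 0.1190·480.0) / 1.219 = 76.92/1.219 = 63.10 mg/L; combined flow 1.219 m³/s.
Travel time t = 5.43·1000 / 0.29 = 18720 s = 5.201 h.
7.4%/h lost → k = −ln(1 − 0.074) = 0.07688 h⁻¹.
After decay, C = 63.10 × e^(−kt) = 63.10 × 0.6704 = 42.30 mg/L.
At the second outfall, C = (1.219·42.30 + 0.2090·120.0) / (1.219 + 0.2090) = 53.67 mg/L.

53.7 mg/L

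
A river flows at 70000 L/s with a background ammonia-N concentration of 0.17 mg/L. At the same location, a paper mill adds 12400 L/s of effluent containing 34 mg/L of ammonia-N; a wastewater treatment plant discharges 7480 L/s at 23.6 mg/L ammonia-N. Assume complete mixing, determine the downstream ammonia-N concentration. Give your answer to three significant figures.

Mixed concentration C = ΣQC/ΣQ = (70000·0.1700 + 12400·34.00 + 7480·23.60) / 89880 = 610000/89880 = 6.787 mg/L.

6.79 mg/L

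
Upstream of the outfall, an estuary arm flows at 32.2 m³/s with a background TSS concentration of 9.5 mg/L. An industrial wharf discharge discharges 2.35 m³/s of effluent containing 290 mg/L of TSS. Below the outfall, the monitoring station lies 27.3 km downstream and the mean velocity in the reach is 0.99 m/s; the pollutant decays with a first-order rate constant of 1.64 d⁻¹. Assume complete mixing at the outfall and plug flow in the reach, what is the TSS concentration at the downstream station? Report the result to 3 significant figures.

Mixed concentration C = ΣQC/ΣQ = (32.20·9.500 + 2.350·290.0) / 34.55 = 987.4/34.55 = 28.58 mg/L.
Travel time t = 27.3·1000 / 0.99 = 27580 s = 7.660 h.
First-order decay: C = 28.58·exp(−k·t) = 28.58·0.5925 = 16.93 mg/L.

16.9 mg/L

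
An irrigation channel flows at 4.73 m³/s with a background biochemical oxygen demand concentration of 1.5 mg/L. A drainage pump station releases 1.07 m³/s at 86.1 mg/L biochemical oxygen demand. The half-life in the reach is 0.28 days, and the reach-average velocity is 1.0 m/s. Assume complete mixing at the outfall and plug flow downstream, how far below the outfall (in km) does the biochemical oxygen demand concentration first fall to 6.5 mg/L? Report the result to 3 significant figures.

Conservation of mass: C = (4.730·1.500 + 1.070·86.10) / 5.800 = 99.22/5.800 = 17.11 mg/L.
Half-life 0.28 d → k = ln 2 / 0.28 = 2.476 d⁻¹.
Set 17.11·exp(−k·t) = 6.5 → t = ln(17.11/6.5)/k = 33770 s = 9.382 h.
Distance = v·t = 1.0·33770 = 33770 m = 33.77 km.

33.8 km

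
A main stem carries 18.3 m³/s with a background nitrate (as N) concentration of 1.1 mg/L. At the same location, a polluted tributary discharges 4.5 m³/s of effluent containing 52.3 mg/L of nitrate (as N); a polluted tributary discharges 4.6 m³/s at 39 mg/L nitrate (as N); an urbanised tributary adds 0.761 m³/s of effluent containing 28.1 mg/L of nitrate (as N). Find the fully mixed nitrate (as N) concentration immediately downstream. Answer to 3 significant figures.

Conservation of mass: C = (18.30·1.100 + 4.500·52.30 + 4.600·39.00 + 0.7610·28.10) / 28.16 = 456.3/28.16 = 16.20 mg/L.

16.2 mg/L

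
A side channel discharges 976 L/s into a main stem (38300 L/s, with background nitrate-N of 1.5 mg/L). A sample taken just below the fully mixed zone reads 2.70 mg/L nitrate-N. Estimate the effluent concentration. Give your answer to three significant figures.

49.8 mg/L

Mass balance: 38300·1.500 + 976.0·Cₑ = 39280·2.700
→ Cₑ = (39280·2.700 − 38300·1.500) / 976.0 = 49.79 mg/L.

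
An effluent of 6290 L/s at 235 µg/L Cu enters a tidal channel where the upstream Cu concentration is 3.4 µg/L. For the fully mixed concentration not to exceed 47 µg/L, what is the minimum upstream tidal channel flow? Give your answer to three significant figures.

Set C_mix = 47: (Q·3.400 + 6290·235.0) / (Q + 6290) = 47
→ Q = 6290·(235.0 − 47)/(47 − 3.400) = 27120 L/s.

27100 L/s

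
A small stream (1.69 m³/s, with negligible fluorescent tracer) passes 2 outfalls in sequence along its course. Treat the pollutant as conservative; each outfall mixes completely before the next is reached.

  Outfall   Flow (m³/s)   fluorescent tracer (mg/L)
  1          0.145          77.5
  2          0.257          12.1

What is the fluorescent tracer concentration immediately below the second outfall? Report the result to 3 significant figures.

Outfall 1: combined Q = 1.835 m³/s; C = (1.690·0 + 0.1450·77.50)/1.835 = 6.124 mg/L.
Outfall 2: combined Q = 2.092 m³/s; C = (1.835·6.124 + 0.2570·12.10)/2.092 = 6.858 mg/L.

6.86 mg/L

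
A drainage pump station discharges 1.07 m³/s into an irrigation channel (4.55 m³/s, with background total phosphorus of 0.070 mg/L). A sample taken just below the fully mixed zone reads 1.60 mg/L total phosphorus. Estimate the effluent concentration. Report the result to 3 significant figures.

8.11 mg/L

Mass balance: 4.550·0.07000 + 1.070·Cₑ = 5.620·1.600
→ Cₑ = (5.620·1.600 − 4.550·0.07000) / 1.070 = 8.106 mg/L.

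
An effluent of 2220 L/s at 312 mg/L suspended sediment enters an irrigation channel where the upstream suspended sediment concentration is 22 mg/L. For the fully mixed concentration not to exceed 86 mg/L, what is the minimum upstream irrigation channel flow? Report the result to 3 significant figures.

Set C_mix = 86: (Q·22.00 + 2220·312.0) / (Q + 2220) = 86
→ Q = 2220·(312.0 − 86)/(86 − 22.00) = 7839 L/s.

7840 L/s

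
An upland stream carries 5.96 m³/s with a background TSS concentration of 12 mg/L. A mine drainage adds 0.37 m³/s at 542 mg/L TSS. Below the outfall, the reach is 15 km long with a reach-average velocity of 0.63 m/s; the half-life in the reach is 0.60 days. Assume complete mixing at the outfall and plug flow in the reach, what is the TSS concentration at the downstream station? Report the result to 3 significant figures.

After mixing, C = (5.960·12.00 + 0.3700·542.0) / 6.330 = 272.1/6.330 = 42.98 mg/L.
Travel time t = 15·1000 / 0.63 = 23810 s = 6.614 h.
Half-life 0.60 d → k = ln 2 / 0.60 = 1.155 d⁻¹.
Applying C = C₀e^(−kt): 42.98 × 0.7273 = 31.26 mg/L.

31.3 mg/L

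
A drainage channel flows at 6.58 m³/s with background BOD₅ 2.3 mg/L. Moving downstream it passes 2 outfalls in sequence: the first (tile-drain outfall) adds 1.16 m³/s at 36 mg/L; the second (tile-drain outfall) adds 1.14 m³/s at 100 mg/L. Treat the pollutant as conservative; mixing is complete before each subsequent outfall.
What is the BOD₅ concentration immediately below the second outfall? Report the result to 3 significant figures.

Outfall 1: combined Q = 7.740 m³/s; C = (6.580·2.300 + 1.160·36.00)/7.740 = 7.351 mg/L.
Outfall 2: combined Q = 8.880 m³/s; C = (7.740·7.351 + 1.140·100.0)/8.880 = 19.24 mg/L.

19.2 mg/L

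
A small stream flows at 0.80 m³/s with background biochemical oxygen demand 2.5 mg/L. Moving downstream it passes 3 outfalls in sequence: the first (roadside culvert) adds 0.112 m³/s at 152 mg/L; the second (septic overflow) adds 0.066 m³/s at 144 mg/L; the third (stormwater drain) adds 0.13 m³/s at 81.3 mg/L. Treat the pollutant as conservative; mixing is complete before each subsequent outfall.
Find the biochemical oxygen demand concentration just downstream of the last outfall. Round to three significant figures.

35.3 mg/L

Outfall 1: combined Q = 0.9120 m³/s; C = (0.8000·2.500 + 0.1120·152.0)/0.9120 = 20.86 mg/L.
Outfall 2: combined Q = 0.9780 m³/s; C = (0.9120·20.86 + 0.06600·144.0)/0.9780 = 29.17 mg/L.
Outfall 3: combined Q = 1.108 m³/s; C = (0.9780·29.17 + 0.1300·81.30)/1.108 = 35.29 mg/L.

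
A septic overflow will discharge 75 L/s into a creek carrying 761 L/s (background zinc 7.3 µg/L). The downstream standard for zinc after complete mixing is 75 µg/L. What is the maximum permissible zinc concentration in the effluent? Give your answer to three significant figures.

762 µg/L

At the limit, (Qr·Cr + Qe·Cₑ)/(Qr + Qe) = 75:
Cₑ = (836.0·75 − 761.0·7.300) / 75.00 = 761.9 µg/L.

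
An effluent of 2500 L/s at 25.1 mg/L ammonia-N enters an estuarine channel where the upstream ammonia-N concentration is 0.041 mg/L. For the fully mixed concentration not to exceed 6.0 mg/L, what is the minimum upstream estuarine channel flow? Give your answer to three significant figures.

8010 L/s

Set C_mix = 6.0: (Q·0.04100 + 2500·25.10) / (Q + 2500) = 6.0
→ Q = 2500·(25.10 − 6.0)/(6.0 − 0.04100) = 8013 L/s.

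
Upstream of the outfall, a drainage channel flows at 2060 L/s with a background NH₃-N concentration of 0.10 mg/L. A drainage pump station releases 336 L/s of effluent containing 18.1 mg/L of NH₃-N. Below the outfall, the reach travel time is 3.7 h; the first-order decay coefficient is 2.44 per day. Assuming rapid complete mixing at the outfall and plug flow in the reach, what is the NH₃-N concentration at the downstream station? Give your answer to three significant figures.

Flow-weighted average: C = (2060·0.1000 + 336.0·18.10) / 2396 = 6288/2396 = 2.624 mg/L.
After decay, C = 2.624 × e^(−kt) = 2.624 × 0.6865 = 1.801 mg/L.

1.80 mg/L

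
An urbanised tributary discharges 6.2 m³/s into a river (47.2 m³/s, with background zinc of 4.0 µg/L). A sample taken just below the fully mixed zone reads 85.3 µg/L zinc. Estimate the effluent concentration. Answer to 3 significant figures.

Mass balance: 47.20·4.000 + 6.200·Cₑ = 53.40·85.30
→ Cₑ = (53.40·85.30 − 47.20·4.000) / 6.200 = 704.2 µg/L.

704 µg/L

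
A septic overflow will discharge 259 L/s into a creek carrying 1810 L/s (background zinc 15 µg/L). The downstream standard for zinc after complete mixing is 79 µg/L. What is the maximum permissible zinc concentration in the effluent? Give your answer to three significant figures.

526 µg/L

At the limit, (Qr·Cr + Qe·Cₑ)/(Qr + Qe) = 79:
Cₑ = (2069·79 − 1810·15.00) / 259.0 = 526.3 µg/L.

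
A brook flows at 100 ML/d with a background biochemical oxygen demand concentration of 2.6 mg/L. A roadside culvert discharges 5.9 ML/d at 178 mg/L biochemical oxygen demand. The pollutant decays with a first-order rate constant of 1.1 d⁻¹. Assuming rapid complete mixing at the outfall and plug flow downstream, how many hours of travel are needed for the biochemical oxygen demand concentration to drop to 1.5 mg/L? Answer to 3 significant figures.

46.0 h

Mixed concentration C = ΣQC/ΣQ = (100.0·2.600 + 5.900·178.0) / 105.9 = 1310/105.9 = 12.37 mg/L.
12.37·exp(−k·t) = 1.5 → t = ln(12.37/1.5)/k = 165700 s = 46.04 h.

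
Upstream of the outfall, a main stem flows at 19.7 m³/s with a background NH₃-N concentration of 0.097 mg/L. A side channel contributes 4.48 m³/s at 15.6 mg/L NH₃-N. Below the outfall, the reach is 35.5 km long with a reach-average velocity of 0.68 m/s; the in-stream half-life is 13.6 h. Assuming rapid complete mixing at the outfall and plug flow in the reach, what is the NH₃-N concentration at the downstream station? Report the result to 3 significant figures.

1.42 mg/L

After mixing, C = (19.70·0.09700 + 4.480·15.60) / 24.18 = 71.80/24.18 = 2.969 mg/L.
Travel time t = 35.5·1000 / 0.68 = 52210 s = 14.50 h.
Half-life 13.6 h → k = ln 2 / 13.6 = 0.05097 h⁻¹ = 1.223 d⁻¹.
First-order decay: C = 2.969·exp(−k·t) = 2.969·0.4775 = 1.418 mg/L.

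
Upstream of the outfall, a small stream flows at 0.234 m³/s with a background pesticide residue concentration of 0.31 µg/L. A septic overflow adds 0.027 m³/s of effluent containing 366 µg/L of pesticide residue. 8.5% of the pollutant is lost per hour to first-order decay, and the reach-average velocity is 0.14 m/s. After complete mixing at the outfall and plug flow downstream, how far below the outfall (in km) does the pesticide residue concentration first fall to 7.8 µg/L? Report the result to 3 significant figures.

9.00 km

Mass balance: C = (0.2340·0.3100 + 0.02700·366.0) / 0.2610 = 9.955/0.2610 = 38.14 µg/L.
8.5%/h lost → k = −ln(1 − 0.085) = 0.08883 h⁻¹.
Set 38.14·exp(−k·t) = 7.8 → t = ln(38.14/7.8)/k = 64320 s = 17.87 h.
Distance = v·t = 0.14·64320 = 9005 m = 9.005 km.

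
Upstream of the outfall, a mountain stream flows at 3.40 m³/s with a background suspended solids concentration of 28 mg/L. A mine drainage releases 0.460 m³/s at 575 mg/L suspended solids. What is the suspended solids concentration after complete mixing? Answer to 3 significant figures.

After mixing, C = (3.400·28.00 + 0.4600·575.0) / 3.860 = 359.7/3.860 = 93.19 mg/L.

93.2 mg/L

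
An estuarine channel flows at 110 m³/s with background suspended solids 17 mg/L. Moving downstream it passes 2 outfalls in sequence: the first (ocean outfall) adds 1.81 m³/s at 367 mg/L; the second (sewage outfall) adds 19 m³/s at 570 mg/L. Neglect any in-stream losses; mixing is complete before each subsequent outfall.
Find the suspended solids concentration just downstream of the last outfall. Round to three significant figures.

After outfall 1: Q = 110.0 + 1.810 = 111.8 m³/s; C = (110.0·17.00 + 1.810·367.0)/111.8 = 22.67 mg/L.
After outfall 2: Q = 111.8 + 19.00 = 130.8 m³/s; C = (111.8·22.67 + 19.00·570.0)/130.8 = 102.2 mg/L.

102 mg/L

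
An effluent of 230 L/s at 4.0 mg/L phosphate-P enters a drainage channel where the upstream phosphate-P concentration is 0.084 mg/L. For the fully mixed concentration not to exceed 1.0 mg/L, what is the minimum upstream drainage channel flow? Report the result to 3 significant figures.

Set C_mix = 1.0: (Q·0.08400 + 230.0·4.000) / (Q + 230.0) = 1.0
→ Q = 230.0·(4.000 − 1.0)/(1.0 − 0.08400) = 753.3 L/s.

753 L/s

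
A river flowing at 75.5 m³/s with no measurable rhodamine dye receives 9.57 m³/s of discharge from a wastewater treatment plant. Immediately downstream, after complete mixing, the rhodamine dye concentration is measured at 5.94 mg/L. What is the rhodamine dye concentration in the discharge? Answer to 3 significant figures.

Mass balance: 75.50·0 + 9.570·Cₑ = 85.07·5.940
→ Cₑ = (85.07·5.940 − 75.50·0) / 9.570 = 52.80 mg/L.

52.8 mg/L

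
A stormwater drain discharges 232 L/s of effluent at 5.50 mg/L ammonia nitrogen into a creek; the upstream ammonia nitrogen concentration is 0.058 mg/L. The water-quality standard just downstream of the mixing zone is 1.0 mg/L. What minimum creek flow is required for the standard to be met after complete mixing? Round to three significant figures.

1110 L/s

Set C_mix = 1.0: (Q·0.05800 + 232.0·5.500) / (Q + 232.0) = 1.0
→ Q = 232.0·(5.500 − 1.0)/(1.0 − 0.05800) = 1108 L/s.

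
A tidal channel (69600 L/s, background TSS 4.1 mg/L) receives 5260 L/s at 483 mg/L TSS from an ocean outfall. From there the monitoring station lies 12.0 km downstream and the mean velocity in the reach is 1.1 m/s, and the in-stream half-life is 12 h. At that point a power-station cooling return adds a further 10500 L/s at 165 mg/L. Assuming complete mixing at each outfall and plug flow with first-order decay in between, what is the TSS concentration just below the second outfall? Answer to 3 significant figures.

After mixing, C = (69600·4.100 + 5260·483.0) / 74860 = 2826000/74860 = 37.75 mg/L; combined flow 74860 L/s.
Travel time t = 12.0·1000 / 1.1 = 10910 s = 3.030 h.
Half-life 12 h → k = ln 2 / 12 = 0.05776 h⁻¹ = 1.386 d⁻¹.
Decay over the reach: 37.75·exp(−kt) = 37.75·0.8394 = 31.69 mg/L.
Second outfall: C = (74860·31.69 + 10500·165.0)/85360 = 48.09 mg/L.

48.1 mg/L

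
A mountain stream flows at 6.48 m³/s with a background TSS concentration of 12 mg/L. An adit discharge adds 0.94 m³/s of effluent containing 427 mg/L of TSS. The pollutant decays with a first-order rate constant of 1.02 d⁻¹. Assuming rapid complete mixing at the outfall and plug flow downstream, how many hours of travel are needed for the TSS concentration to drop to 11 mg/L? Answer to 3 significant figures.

41.6 h

Conservation of mass: C = (6.480·12.00 + 0.9400·427.0) / 7.420 = 479.1/7.420 = 64.57 mg/L.
64.57·exp(−k·t) = 11 → t = ln(64.57/11)/k = 149900 s = 41.65 h.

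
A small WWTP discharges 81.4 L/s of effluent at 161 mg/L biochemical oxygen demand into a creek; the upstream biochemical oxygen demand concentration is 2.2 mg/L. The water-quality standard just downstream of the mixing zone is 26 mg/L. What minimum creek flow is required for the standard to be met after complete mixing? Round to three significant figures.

462 L/s

Set C_mix = 26: (Q·2.200 + 81.40·161.0) / (Q + 81.40) = 26
→ Q = 81.40·(161.0 − 26)/(26 − 2.200) = 461.7 L/s.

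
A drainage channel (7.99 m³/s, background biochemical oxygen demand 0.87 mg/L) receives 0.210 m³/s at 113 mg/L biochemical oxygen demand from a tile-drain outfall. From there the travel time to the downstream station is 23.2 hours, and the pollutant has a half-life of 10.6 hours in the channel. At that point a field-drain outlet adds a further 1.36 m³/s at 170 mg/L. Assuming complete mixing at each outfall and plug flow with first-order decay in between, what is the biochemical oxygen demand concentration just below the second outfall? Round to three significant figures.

Mass balance: C = (7.990·0.8700 + 0.2100·113.0) / 8.200 = 30.68/8.200 = 3.742 mg/L; combined flow 8.200 m³/s.
Half-life 10.6 h → k = ln 2 / 10.6 = 0.06539 h⁻¹ = 1.569 d⁻¹.
Decay over the reach: 3.742·exp(−kt) = 3.742·0.2194 = 0.8207 mg/L.
Second outfall: C = (8.200·0.8207 + 1.360·170.0)/9.560 = 24.89 mg/L.

24.9 mg/L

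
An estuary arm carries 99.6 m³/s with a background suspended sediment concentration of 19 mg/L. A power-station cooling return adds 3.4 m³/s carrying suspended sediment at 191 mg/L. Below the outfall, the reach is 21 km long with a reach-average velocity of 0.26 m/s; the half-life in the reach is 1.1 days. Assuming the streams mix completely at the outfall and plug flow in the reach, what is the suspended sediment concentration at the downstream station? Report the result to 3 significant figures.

13.7 mg/L

Flow-weighted average: C = (99.60·19.00 + 3.400·191.0) / 103.0 = 2542/103.0 = 24.68 mg/L.
Travel time t = 21·1000 / 0.26 = 80770 s = 22.44 h.
Half-life 1.1 d → k = ln 2 / 1.1 = 0.6301 d⁻¹.
Decay over the reach: 24.68·exp(−kt) = 24.68·0.5548 = 13.69 mg/L.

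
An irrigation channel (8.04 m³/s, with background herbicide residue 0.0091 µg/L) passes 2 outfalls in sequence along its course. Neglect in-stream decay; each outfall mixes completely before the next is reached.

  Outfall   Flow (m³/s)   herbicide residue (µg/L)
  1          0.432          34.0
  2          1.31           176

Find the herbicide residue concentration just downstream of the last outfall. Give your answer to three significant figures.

Below outfall 1: Q → 8.472 m³/s, C = (8.040·0.009100 + 0.4320·34.00)/8.472 = 1.742 µg/L.
Below outfall 2: Q → 9.782 m³/s, C = (8.472·1.742 + 1.310·176.0)/9.782 = 25.08 µg/L.

25.1 µg/L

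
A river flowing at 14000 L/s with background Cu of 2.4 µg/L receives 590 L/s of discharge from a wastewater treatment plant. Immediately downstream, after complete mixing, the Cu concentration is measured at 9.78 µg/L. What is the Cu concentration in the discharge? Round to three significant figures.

Mass balance: 14000·2.400 + 590.0·Cₑ = 14590·9.780
→ Cₑ = (14590·9.780 − 14000·2.400) / 590.0 = 184.9 µg/L.

185 µg/L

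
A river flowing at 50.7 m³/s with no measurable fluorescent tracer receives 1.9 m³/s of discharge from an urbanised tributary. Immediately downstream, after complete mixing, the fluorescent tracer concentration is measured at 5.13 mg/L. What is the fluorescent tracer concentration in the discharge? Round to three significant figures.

142 mg/L

Mass balance: 50.70·0 + 1.900·Cₑ = 52.60·5.130
→ Cₑ = (52.60·5.130 − 50.70·0) / 1.900 = 142.0 mg/L.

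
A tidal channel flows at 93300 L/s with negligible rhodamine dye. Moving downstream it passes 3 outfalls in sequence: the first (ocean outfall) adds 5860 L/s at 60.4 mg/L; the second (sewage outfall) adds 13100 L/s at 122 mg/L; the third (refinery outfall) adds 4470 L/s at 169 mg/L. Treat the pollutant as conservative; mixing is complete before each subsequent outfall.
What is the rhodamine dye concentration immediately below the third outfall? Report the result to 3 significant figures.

23.2 mg/L

After outfall 1: Q = 93300 + 5860 = 99160 L/s; C = (93300·0 + 5860·60.40)/99160 = 3.569 mg/L.
After outfall 2: Q = 99160 + 13100 = 112300 L/s; C = (99160·3.569 + 13100·122.0)/112300 = 17.39 mg/L.
After outfall 3: Q = 112300 + 4470 = 116700 L/s; C = (112300·17.39 + 4470·169.0)/116700 = 23.20 mg/L.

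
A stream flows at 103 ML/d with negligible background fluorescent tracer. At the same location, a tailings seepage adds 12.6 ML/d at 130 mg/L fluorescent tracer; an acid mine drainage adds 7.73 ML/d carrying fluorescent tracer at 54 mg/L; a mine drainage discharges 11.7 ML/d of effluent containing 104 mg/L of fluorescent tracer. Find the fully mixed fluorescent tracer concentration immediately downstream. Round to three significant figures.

Mass balance: C = (103.0·0 + 12.60·130.0 + 7.730·54.00 + 11.70·104.0) / 135.0 = 3272/135.0 = 24.23 mg/L.

24.2 mg/L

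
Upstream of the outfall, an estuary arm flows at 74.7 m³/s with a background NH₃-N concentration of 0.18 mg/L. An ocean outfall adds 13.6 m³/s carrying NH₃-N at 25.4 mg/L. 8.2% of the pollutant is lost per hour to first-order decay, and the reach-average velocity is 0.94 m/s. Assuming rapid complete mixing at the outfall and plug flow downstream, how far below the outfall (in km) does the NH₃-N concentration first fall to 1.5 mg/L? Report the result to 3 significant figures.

Conservation of mass: C = (74.70·0.1800 + 13.60·25.40) / 88.30 = 358.9/88.30 = 4.064 mg/L.
8.2%/h lost → k = −ln(1 − 0.082) = 0.08556 h⁻¹.
Set 4.064·exp(−k·t) = 1.5 → t = ln(4.064/1.5)/k = 41940 s = 11.65 h.
Distance = v·t = 0.94·41940 = 39430 m = 39.43 km.

39.4 km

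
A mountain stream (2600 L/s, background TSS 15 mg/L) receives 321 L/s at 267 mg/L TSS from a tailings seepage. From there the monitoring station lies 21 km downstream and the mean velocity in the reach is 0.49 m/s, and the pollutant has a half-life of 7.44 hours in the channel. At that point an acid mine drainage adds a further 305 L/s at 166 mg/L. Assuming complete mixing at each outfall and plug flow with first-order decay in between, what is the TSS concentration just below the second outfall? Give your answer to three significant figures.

Mass balance: C = (2600·15.00 + 321.0·267.0) / 2921 = 124700/2921 = 42.69 mg/L; combined flow 2921 L/s.
Travel time t = 21·1000 / 0.49 = 42860 s = 11.90 h.
Half-life 7.44 h → k = ln 2 / 7.44 = 0.09316 h⁻¹ = 2.236 d⁻¹.
Decay over the reach: 42.69·exp(−kt) = 42.69·0.3299 = 14.08 mg/L.
At the second outfall, C = (2921·14.08 + 305.0·166.0) / (2921 + 305.0) = 28.45 mg/L.

28.4 mg/L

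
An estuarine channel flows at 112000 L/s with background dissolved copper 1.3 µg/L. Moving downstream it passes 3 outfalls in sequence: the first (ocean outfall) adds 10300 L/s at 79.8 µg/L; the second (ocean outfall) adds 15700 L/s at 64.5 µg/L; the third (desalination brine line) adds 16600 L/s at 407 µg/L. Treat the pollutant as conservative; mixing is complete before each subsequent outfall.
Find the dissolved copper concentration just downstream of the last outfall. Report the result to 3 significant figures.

56.5 µg/L

After outfall 1: Q = 112000 + 10300 = 122300 L/s; C = (112000·1.300 + 10300·79.80)/122300 = 7.911 µg/L.
After outfall 2: Q = 122300 + 15700 = 138000 L/s; C = (122300·7.911 + 15700·64.50)/138000 = 14.35 µg/L.
After outfall 3: Q = 138000 + 16600 = 154600 L/s; C = (138000·14.35 + 16600·407.0)/154600 = 56.51 µg/L.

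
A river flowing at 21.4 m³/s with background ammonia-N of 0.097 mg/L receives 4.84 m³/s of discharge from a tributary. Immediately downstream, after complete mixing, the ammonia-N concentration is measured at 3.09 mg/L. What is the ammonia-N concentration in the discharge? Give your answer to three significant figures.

Mass balance: 21.40·0.09700 + 4.840·Cₑ = 26.24·3.090
→ Cₑ = (26.24·3.090 − 21.40·0.09700) / 4.840 = 16.32 mg/L.

16.3 mg/L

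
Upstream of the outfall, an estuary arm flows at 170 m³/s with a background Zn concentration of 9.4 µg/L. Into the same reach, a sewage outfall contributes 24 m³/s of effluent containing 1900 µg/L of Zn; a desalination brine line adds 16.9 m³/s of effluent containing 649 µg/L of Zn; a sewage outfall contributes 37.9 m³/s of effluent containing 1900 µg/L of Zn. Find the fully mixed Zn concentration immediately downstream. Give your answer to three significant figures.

523 µg/L

Flow-weighted average: C = (170.0·9.400 + 24.00·1900 + 16.90·649.0 + 37.90·1900) / 248.8 = 130200/248.8 = 523.2 µg/L.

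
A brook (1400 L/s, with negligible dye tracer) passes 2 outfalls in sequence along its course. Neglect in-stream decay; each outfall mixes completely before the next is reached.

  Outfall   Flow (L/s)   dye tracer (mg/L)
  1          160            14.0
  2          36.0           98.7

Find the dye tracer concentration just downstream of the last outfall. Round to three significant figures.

After outfall 1: Q = 1400 + 160.0 = 1560 L/s; C = (1400·0 + 160.0·14.00)/1560 = 1.436 mg/L.
After outfall 2: Q = 1560 + 36.00 = 1596 L/s; C = (1560·1.436 + 36.00·98.70)/1596 = 3.630 mg/L.

3.63 mg/L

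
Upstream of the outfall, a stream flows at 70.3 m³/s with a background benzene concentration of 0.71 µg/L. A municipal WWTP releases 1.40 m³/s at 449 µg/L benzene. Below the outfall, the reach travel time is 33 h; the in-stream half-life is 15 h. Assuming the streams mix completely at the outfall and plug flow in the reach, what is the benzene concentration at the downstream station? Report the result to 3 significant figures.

2.06 µg/L

Mixed concentration C = ΣQC/ΣQ = (70.30·0.7100 + 1.400·449.0) / 71.70 = 678.5/71.70 = 9.463 µg/L.
Half-life 15 h → k = ln 2 / 15 = 0.04621 h⁻¹ = 1.109 d⁻¹.
After decay, C = 9.463 × e^(−kt) = 9.463 × 0.2176 = 2.060 µg/L.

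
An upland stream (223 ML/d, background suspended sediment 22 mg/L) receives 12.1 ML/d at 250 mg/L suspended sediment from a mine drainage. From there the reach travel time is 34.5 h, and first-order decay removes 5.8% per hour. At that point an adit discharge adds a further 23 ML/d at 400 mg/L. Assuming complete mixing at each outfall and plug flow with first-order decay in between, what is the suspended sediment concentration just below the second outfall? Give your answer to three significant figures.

Mass balance: C = (223.0·22.00 + 12.10·250.0) / 235.1 = 7931/235.1 = 33.73 mg/L; combined flow 235.1 ML/d.
5.8%/h lost → k = −ln(1 − 0.058) = 0.05975 h⁻¹.
First-order decay: C = 33.73·exp(−k·t) = 33.73·0.1273 = 4.294 mg/L.
Second outfall: C = (235.1·4.294 + 23.00·400.0)/258.1 = 39.56 mg/L.

39.6 mg/L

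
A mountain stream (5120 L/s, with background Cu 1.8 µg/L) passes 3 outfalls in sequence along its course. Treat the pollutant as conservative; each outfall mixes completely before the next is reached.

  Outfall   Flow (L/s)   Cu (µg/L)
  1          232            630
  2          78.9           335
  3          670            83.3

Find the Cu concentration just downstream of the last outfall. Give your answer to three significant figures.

Below outfall 1: Q → 5352 L/s, C = (5120·1.800 + 232.0·630.0)/5352 = 29.03 µg/L.
Below outfall 2: Q → 5431 L/s, C = (5352·29.03 + 78.90·335.0)/5431 = 33.48 µg/L.
Below outfall 3: Q → 6101 L/s, C = (5431·33.48 + 670.0·83.30)/6101 = 38.95 µg/L.

38.9 µg/L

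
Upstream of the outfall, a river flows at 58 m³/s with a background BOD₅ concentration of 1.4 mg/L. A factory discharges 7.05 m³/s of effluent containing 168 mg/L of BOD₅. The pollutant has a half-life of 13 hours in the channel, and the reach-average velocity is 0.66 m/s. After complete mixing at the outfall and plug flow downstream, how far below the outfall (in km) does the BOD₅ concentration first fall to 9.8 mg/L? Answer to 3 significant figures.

30.6 km

After mixing, C = (58.00·1.400 + 7.050·168.0) / 65.05 = 1266/65.05 = 19.46 mg/L.
Half-life 13 h → k = ln 2 / 13 = 0.05332 h⁻¹ = 1.280 d⁻¹.
Set 19.46·exp(−k·t) = 9.8 → t = ln(19.46/9.8)/k = 46300 s = 12.86 h.
Distance = v·t = 0.66·46300 = 30560 m = 30.56 km.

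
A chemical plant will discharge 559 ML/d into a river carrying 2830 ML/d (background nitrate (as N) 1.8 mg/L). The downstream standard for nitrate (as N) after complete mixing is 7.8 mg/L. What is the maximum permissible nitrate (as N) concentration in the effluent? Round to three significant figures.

38.2 mg/L

At the limit, (Qr·Cr + Qe·Cₑ)/(Qr + Qe) = 7.8:
Cₑ = (3389·7.8 − 2830·1.800) / 559.0 = 38.18 mg/L.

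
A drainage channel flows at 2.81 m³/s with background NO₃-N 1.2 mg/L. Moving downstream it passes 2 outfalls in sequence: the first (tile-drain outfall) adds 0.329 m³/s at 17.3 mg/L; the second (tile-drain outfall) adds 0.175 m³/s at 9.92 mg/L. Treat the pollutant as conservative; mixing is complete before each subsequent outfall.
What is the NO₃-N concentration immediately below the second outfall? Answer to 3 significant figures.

Below outfall 1: Q → 3.139 m³/s, C = (2.810·1.200 + 0.3290·17.30)/3.139 = 2.887 mg/L.
Below outfall 2: Q → 3.314 m³/s, C = (3.139·2.887 + 0.1750·9.920)/3.314 = 3.259 mg/L.

3.26 mg/L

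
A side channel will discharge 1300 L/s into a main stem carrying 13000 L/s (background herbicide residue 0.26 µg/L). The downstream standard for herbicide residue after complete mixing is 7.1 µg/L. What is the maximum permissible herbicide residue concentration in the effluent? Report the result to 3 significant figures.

At the limit, (Qr·Cr + Qe·Cₑ)/(Qr + Qe) = 7.1:
Cₑ = (14300·7.1 − 13000·0.2600) / 1300 = 75.50 µg/L.

75.5 µg/L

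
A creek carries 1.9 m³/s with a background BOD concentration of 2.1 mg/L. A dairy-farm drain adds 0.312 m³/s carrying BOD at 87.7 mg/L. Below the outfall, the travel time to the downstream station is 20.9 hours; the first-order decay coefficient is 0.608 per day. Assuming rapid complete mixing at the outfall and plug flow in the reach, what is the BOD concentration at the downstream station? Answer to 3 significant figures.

Mixed concentration C = ΣQC/ΣQ = (1.900·2.100 + 0.3120·87.70) / 2.212 = 31.35/2.212 = 14.17 mg/L.
Applying C = C₀e^(−kt): 14.17 × 0.5889 = 8.347 mg/L.

8.35 mg/L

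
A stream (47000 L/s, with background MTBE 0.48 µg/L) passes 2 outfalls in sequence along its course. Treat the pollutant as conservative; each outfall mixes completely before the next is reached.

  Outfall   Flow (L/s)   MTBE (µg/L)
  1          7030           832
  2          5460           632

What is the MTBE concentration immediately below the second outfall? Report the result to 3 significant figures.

Outfall 1: combined Q = 54030 L/s; C = (47000·0.4800 + 7030·832.0)/54030 = 108.7 µg/L.
Outfall 2: combined Q = 59490 L/s; C = (54030·108.7 + 5460·632.0)/59490 = 156.7 µg/L.

157 µg/L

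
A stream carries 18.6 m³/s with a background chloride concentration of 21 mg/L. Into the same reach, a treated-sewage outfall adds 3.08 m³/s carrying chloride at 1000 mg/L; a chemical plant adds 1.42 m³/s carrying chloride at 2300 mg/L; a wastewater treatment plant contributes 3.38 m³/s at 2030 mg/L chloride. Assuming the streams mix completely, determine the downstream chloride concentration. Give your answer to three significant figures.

Mass balance: C = (18.60·21.00 + 3.080·1000 + 1.420·2300 + 3.380·2030) / 26.48 = 13600/26.48 = 513.5 mg/L.

514 mg/L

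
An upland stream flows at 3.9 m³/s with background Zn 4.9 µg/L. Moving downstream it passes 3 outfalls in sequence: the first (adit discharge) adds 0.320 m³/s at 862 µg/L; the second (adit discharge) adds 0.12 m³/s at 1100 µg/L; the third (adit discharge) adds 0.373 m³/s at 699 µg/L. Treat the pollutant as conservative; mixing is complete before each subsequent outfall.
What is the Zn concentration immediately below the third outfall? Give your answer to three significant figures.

146 µg/L

After outfall 1: Q = 3.900 + 0.3200 = 4.220 m³/s; C = (3.900·4.900 + 0.3200·862.0)/4.220 = 69.89 µg/L.
After outfall 2: Q = 4.220 + 0.1200 = 4.340 m³/s; C = (4.220·69.89 + 0.1200·1100)/4.340 = 98.38 µg/L.
After outfall 3: Q = 4.340 + 0.3730 = 4.713 m³/s; C = (4.340·98.38 + 0.3730·699.0)/4.713 = 145.9 µg/L.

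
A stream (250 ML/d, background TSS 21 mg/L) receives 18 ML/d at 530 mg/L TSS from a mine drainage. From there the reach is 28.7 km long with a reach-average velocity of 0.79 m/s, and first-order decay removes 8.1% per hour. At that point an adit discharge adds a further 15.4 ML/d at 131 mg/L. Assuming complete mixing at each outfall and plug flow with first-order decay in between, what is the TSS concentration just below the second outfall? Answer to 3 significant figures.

Flow-weighted average: C = (250.0·21.00 + 18.00·530.0) / 268.0 = 14790/268.0 = 55.19 mg/L; combined flow 268.0 ML/d.
Travel time t = 28.7·1000 / 0.79 = 36330 s = 10.09 h.
8.1%/h lost → k = −ln(1 − 0.081) = 0.08447 h⁻¹.
After decay, C = 55.19 × e^(−kt) = 55.19 × 0.4264 = 23.53 mg/L.
At the second outfall, C = (268.0·23.53 + 15.40·131.0) / (268.0 + 15.40) = 29.37 mg/L.

29.4 mg/L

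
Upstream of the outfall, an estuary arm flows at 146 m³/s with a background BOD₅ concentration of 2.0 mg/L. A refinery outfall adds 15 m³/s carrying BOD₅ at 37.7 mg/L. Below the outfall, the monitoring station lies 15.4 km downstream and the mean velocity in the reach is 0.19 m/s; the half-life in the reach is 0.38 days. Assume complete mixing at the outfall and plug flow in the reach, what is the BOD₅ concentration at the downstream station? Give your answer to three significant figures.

0.962 mg/L

Flow-weighted average: C = (146.0·2.000 + 15.00·37.70) / 161.0 = 857.5/161.0 = 5.326 mg/L.
Travel time t = 15.4·1000 / 0.19 = 81050 s = 22.51 h.
Half-life 0.38 d → k = ln 2 / 0.38 = 1.824 d⁻¹.
Applying C = C₀e^(−kt): 5.326 × 0.1807 = 0.9622 mg/L.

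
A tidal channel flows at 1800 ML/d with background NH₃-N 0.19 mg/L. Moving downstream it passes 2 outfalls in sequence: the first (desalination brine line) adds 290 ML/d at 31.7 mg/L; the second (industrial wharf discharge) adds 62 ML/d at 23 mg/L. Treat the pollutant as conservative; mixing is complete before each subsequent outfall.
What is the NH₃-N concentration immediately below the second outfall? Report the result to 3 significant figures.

Outfall 1: combined Q = 2090 ML/d; C = (1800·0.1900 + 290.0·31.70)/2090 = 4.562 mg/L.
Outfall 2: combined Q = 2152 ML/d; C = (2090·4.562 + 62.00·23.00)/2152 = 5.093 mg/L.

5.09 mg/L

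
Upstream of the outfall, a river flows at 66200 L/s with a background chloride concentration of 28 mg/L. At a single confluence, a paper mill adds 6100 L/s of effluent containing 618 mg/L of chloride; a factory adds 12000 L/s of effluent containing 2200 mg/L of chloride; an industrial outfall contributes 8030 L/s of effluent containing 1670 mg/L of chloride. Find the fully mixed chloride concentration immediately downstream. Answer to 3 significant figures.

492 mg/L

Conservation of mass: C = (66200·28.00 + 6100·618.0 + 12000·2200 + 8030·1670) / 92330 = 45430000/92330 = 492.1 mg/L.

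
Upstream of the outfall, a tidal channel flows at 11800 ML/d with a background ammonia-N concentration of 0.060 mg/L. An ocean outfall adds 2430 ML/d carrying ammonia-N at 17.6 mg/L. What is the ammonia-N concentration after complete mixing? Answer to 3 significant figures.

Mass balance: C = (11800·0.06000 + 2430·17.60) / 14230 = 43480/14230 = 3.055 mg/L.

3.06 mg/L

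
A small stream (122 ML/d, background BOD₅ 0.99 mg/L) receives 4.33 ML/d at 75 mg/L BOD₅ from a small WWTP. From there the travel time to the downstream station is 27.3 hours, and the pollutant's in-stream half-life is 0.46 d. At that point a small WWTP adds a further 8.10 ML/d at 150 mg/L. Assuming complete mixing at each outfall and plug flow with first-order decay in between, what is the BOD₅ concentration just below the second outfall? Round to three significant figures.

9.64 mg/L

Conservation of mass: C = (122.0·0.9900 + 4.330·75.00) / 126.3 = 445.5/126.3 = 3.527 mg/L; combined flow 126.3 ML/d.
Half-life 0.46 d → k = ln 2 / 0.46 = 1.507 d⁻¹.
Applying C = C₀e^(−kt): 3.527 × 0.1801 = 0.6353 mg/L.
Second outfall: C = (126.3·0.6353 + 8.100·150.0)/134.4 = 9.635 mg/L.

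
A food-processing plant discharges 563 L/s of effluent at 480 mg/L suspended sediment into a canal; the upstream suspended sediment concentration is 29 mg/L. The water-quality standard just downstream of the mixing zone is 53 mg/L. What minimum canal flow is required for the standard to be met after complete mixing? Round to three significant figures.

10000 L/s

Set C_mix = 53: (Q·29.00 + 563.0·480.0) / (Q + 563.0) = 53
→ Q = 563.0·(480.0 − 53)/(53 − 29.00) = 10020 L/s.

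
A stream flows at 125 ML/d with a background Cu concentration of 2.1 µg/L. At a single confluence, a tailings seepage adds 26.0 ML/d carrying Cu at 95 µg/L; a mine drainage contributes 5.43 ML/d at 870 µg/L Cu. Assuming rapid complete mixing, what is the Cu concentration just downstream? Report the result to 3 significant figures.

47.7 µg/L

Mixed concentration C = ΣQC/ΣQ = (125.0·2.100 + 26.00·95.00 + 5.430·870.0) / 156.4 = 7457/156.4 = 47.67 µg/L.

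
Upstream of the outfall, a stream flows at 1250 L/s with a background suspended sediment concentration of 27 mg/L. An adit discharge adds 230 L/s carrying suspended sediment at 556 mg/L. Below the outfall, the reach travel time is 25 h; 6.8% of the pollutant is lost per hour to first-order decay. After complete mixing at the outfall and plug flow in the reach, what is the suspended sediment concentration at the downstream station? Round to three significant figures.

Mixed concentration C = ΣQC/ΣQ = (1250·27.00 + 230.0·556.0) / 1480 = 161600/1480 = 109.2 mg/L.
6.8%/h lost → k = −ln(1 − 0.068) = 0.07042 h⁻¹.
After decay, C = 109.2 × e^(−kt) = 109.2 × 0.1719 = 18.78 mg/L.

18.8 mg/L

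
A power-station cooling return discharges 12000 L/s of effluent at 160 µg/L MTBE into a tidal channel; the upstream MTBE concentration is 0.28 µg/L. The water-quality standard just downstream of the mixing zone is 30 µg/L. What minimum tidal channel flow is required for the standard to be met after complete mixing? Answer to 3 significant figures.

Set C_mix = 30: (Q·0.2800 + 12000·160.0) / (Q + 12000) = 30
→ Q = 12000·(160.0 − 30)/(30 − 0.2800) = 52490 L/s.

52500 L/s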